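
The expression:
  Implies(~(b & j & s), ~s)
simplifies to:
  ~s | (b & j)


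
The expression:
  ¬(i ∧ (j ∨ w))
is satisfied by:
  {w: False, i: False, j: False}
  {j: True, w: False, i: False}
  {w: True, j: False, i: False}
  {j: True, w: True, i: False}
  {i: True, j: False, w: False}


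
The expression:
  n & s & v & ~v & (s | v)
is never true.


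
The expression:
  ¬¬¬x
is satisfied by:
  {x: False}


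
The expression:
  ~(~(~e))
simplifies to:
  ~e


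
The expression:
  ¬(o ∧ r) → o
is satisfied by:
  {o: True}


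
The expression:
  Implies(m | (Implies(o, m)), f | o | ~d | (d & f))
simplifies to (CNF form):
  f | o | ~d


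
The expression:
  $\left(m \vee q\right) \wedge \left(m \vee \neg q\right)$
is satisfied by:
  {m: True}


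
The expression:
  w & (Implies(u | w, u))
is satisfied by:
  {u: True, w: True}


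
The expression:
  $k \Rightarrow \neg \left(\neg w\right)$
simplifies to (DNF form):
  $w \vee \neg k$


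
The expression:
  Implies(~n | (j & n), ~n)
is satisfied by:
  {n: False, j: False}
  {j: True, n: False}
  {n: True, j: False}


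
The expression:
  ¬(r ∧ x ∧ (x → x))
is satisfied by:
  {x: False, r: False}
  {r: True, x: False}
  {x: True, r: False}


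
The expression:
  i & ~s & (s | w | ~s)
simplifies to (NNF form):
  i & ~s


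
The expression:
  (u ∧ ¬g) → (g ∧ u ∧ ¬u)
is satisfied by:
  {g: True, u: False}
  {u: False, g: False}
  {u: True, g: True}


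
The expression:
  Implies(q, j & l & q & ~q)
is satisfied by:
  {q: False}


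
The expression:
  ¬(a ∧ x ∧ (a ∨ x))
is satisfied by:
  {x: False, a: False}
  {a: True, x: False}
  {x: True, a: False}


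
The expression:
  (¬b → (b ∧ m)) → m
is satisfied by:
  {m: True, b: False}
  {b: False, m: False}
  {b: True, m: True}


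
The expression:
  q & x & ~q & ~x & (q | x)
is never true.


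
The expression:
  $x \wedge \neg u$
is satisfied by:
  {x: True, u: False}


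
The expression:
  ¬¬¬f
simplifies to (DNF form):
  ¬f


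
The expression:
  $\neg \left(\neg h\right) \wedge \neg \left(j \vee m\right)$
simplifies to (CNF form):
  $h \wedge \neg j \wedge \neg m$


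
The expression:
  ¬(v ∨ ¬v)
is never true.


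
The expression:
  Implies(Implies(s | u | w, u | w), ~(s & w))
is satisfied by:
  {s: False, w: False}
  {w: True, s: False}
  {s: True, w: False}


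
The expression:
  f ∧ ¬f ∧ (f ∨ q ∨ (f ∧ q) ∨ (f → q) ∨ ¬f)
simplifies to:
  False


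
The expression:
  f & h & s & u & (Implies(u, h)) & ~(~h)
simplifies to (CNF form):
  f & h & s & u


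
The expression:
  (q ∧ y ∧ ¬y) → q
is always true.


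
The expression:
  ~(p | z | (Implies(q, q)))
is never true.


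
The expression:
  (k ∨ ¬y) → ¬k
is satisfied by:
  {k: False}


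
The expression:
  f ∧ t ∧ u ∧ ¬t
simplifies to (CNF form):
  False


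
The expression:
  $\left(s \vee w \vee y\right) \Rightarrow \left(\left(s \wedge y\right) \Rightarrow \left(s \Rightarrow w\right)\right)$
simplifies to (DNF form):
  $w \vee \neg s \vee \neg y$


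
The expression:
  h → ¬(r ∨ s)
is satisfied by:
  {r: False, h: False, s: False}
  {s: True, r: False, h: False}
  {r: True, s: False, h: False}
  {s: True, r: True, h: False}
  {h: True, s: False, r: False}


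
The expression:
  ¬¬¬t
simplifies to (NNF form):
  ¬t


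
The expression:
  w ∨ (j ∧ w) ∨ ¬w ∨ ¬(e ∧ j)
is always true.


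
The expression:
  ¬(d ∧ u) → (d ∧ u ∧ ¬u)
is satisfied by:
  {u: True, d: True}


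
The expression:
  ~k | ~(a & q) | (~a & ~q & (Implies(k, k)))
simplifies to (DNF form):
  ~a | ~k | ~q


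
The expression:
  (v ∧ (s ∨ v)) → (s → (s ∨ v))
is always true.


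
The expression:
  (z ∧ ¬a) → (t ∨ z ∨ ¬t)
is always true.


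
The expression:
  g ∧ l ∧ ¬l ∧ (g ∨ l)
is never true.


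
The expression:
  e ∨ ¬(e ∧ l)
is always true.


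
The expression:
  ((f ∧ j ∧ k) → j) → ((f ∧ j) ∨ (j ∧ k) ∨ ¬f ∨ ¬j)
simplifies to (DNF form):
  True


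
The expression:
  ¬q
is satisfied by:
  {q: False}


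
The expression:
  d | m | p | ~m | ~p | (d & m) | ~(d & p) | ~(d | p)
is always true.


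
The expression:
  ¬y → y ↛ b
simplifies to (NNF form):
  y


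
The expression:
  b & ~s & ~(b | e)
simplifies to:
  False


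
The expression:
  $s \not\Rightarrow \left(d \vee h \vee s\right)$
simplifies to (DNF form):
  $\text{False}$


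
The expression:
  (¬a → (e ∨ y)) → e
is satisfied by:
  {e: True, y: False, a: False}
  {a: True, e: True, y: False}
  {e: True, y: True, a: False}
  {a: True, e: True, y: True}
  {a: False, y: False, e: False}


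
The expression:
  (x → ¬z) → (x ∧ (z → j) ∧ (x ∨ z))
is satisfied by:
  {x: True}


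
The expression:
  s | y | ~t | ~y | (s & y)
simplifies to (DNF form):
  True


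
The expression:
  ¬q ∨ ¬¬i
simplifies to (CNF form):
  i ∨ ¬q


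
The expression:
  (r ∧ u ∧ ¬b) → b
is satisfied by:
  {b: True, u: False, r: False}
  {u: False, r: False, b: False}
  {r: True, b: True, u: False}
  {r: True, u: False, b: False}
  {b: True, u: True, r: False}
  {u: True, b: False, r: False}
  {r: True, u: True, b: True}


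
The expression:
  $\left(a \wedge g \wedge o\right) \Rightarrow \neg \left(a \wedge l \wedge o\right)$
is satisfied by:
  {l: False, o: False, a: False, g: False}
  {g: True, l: False, o: False, a: False}
  {a: True, l: False, o: False, g: False}
  {g: True, a: True, l: False, o: False}
  {o: True, g: False, l: False, a: False}
  {g: True, o: True, l: False, a: False}
  {a: True, o: True, g: False, l: False}
  {g: True, a: True, o: True, l: False}
  {l: True, a: False, o: False, g: False}
  {g: True, l: True, a: False, o: False}
  {a: True, l: True, g: False, o: False}
  {g: True, a: True, l: True, o: False}
  {o: True, l: True, a: False, g: False}
  {g: True, o: True, l: True, a: False}
  {a: True, o: True, l: True, g: False}


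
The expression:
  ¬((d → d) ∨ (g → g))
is never true.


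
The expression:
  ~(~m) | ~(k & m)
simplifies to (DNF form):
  True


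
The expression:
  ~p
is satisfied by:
  {p: False}


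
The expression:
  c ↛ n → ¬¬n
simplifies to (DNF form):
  n ∨ ¬c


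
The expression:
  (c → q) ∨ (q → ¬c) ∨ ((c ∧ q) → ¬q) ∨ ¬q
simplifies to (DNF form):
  True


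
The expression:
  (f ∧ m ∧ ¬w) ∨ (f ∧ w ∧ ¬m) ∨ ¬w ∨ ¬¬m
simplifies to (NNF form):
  f ∨ m ∨ ¬w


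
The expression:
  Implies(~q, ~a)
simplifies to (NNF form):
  q | ~a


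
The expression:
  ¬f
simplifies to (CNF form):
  ¬f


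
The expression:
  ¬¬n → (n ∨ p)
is always true.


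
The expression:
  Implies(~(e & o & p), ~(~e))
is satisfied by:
  {e: True}


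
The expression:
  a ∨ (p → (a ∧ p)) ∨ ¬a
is always true.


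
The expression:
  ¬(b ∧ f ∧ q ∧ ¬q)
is always true.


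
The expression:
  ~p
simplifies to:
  ~p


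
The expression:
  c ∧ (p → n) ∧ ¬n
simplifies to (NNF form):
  c ∧ ¬n ∧ ¬p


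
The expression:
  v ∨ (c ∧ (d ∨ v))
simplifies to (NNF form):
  v ∨ (c ∧ d)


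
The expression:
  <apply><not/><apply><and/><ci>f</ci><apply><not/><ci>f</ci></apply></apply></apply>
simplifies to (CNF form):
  <true/>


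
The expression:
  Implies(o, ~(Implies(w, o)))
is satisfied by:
  {o: False}


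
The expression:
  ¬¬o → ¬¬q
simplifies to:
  q ∨ ¬o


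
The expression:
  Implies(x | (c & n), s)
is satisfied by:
  {s: True, x: False, n: False, c: False}
  {c: True, s: True, x: False, n: False}
  {n: True, s: True, x: False, c: False}
  {c: True, n: True, s: True, x: False}
  {s: True, x: True, c: False, n: False}
  {c: True, s: True, x: True, n: False}
  {n: True, s: True, x: True, c: False}
  {c: True, n: True, s: True, x: True}
  {n: False, x: False, s: False, c: False}
  {c: True, n: False, x: False, s: False}
  {n: True, c: False, x: False, s: False}


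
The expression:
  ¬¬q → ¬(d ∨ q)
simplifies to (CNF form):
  ¬q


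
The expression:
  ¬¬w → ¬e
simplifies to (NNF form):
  ¬e ∨ ¬w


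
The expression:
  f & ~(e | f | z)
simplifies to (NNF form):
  False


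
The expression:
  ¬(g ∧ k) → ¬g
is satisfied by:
  {k: True, g: False}
  {g: False, k: False}
  {g: True, k: True}


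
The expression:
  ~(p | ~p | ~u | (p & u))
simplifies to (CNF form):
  False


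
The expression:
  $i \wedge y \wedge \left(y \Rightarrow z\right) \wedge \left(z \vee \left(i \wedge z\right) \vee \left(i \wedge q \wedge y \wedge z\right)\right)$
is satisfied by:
  {z: True, i: True, y: True}


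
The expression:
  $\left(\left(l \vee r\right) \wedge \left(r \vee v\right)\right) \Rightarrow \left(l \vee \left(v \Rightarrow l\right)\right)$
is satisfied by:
  {l: True, v: False, r: False}
  {v: False, r: False, l: False}
  {r: True, l: True, v: False}
  {r: True, v: False, l: False}
  {l: True, v: True, r: False}
  {v: True, l: False, r: False}
  {r: True, v: True, l: True}


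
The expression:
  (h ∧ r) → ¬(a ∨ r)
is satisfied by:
  {h: False, r: False}
  {r: True, h: False}
  {h: True, r: False}


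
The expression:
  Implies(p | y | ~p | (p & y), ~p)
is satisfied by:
  {p: False}


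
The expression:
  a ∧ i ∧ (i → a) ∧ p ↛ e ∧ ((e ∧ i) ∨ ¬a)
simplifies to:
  False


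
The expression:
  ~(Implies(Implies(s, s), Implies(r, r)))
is never true.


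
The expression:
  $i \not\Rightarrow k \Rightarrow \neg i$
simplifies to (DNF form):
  $k \vee \neg i$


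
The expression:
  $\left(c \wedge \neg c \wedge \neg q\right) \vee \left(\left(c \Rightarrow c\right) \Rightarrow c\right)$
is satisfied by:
  {c: True}


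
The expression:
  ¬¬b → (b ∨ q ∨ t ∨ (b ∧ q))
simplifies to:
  True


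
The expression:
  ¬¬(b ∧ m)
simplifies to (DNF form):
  b ∧ m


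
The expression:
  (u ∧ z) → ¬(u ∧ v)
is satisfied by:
  {u: False, v: False, z: False}
  {z: True, u: False, v: False}
  {v: True, u: False, z: False}
  {z: True, v: True, u: False}
  {u: True, z: False, v: False}
  {z: True, u: True, v: False}
  {v: True, u: True, z: False}


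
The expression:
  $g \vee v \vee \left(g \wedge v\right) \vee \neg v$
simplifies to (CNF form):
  $\text{True}$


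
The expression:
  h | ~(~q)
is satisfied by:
  {q: True, h: True}
  {q: True, h: False}
  {h: True, q: False}


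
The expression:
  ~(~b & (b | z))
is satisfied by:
  {b: True, z: False}
  {z: False, b: False}
  {z: True, b: True}


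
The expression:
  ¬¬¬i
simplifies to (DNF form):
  ¬i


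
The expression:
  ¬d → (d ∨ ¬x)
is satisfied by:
  {d: True, x: False}
  {x: False, d: False}
  {x: True, d: True}


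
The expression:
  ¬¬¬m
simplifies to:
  ¬m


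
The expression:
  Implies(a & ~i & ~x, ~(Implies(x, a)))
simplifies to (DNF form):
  i | x | ~a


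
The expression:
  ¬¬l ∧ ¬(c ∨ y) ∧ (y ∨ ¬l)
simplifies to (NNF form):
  False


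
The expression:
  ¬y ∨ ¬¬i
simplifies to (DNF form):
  i ∨ ¬y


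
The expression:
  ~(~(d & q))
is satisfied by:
  {d: True, q: True}


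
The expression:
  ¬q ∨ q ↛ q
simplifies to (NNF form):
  ¬q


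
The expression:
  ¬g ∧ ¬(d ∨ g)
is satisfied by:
  {g: False, d: False}


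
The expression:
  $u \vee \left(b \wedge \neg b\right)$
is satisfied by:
  {u: True}


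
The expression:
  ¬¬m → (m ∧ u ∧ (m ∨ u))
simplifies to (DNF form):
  u ∨ ¬m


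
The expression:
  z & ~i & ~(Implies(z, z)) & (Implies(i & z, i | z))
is never true.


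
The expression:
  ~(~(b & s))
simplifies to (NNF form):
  b & s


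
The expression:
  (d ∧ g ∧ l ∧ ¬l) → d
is always true.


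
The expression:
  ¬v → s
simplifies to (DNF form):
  s ∨ v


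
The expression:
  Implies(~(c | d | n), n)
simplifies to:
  c | d | n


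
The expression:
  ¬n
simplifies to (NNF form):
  ¬n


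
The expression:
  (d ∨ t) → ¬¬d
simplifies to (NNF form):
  d ∨ ¬t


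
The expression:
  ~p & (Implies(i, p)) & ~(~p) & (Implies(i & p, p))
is never true.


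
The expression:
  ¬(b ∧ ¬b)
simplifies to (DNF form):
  True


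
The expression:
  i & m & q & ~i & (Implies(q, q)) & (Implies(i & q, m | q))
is never true.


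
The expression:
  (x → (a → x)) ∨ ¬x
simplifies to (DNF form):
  True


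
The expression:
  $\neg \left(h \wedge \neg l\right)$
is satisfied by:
  {l: True, h: False}
  {h: False, l: False}
  {h: True, l: True}


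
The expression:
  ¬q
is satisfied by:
  {q: False}


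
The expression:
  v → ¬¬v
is always true.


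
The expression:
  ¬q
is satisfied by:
  {q: False}


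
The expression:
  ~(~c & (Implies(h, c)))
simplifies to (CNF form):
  c | h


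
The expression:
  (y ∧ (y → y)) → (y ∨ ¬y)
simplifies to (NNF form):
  True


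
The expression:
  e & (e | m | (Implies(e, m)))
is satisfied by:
  {e: True}


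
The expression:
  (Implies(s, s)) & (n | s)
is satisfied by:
  {n: True, s: True}
  {n: True, s: False}
  {s: True, n: False}


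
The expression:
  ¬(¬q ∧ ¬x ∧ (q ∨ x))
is always true.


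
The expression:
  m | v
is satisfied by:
  {m: True, v: True}
  {m: True, v: False}
  {v: True, m: False}


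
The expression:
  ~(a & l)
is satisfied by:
  {l: False, a: False}
  {a: True, l: False}
  {l: True, a: False}


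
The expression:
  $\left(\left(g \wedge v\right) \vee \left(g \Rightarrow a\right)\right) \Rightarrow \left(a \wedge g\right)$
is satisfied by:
  {a: True, g: True, v: False}
  {g: True, v: False, a: False}
  {a: True, v: True, g: True}


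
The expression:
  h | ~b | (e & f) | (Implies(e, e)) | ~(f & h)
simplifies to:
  True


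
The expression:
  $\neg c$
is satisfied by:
  {c: False}


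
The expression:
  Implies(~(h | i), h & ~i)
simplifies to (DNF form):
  h | i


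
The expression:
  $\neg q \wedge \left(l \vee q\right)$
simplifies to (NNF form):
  $l \wedge \neg q$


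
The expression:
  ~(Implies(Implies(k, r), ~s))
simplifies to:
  s & (r | ~k)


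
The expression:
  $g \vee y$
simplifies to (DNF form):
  $g \vee y$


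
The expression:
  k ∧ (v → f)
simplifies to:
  k ∧ (f ∨ ¬v)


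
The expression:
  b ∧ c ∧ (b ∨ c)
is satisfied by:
  {c: True, b: True}


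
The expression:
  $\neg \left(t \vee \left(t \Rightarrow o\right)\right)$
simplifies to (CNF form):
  $\text{False}$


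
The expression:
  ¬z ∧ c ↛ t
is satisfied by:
  {c: True, z: False, t: False}


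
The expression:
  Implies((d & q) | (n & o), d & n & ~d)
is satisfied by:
  {q: False, o: False, d: False, n: False}
  {n: True, q: False, o: False, d: False}
  {d: True, q: False, o: False, n: False}
  {n: True, d: True, q: False, o: False}
  {o: True, d: False, q: False, n: False}
  {d: True, o: True, q: False, n: False}
  {q: True, d: False, o: False, n: False}
  {n: True, q: True, d: False, o: False}
  {o: True, q: True, d: False, n: False}


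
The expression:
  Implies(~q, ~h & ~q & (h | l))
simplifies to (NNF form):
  q | (l & ~h)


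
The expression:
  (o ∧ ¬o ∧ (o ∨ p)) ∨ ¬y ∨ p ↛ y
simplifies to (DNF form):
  ¬y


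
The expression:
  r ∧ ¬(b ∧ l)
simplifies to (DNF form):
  (r ∧ ¬b) ∨ (r ∧ ¬l)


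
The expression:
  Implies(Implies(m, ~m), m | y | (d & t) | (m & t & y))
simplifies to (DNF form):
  m | y | (d & t)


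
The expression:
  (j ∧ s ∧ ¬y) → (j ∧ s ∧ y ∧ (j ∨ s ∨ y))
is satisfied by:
  {y: True, s: False, j: False}
  {s: False, j: False, y: False}
  {j: True, y: True, s: False}
  {j: True, s: False, y: False}
  {y: True, s: True, j: False}
  {s: True, y: False, j: False}
  {j: True, s: True, y: True}


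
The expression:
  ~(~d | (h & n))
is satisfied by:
  {d: True, h: False, n: False}
  {n: True, d: True, h: False}
  {h: True, d: True, n: False}


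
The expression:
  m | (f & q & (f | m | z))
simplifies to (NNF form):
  m | (f & q)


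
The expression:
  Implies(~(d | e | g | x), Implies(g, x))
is always true.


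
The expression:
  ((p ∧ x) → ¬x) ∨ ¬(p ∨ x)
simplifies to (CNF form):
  ¬p ∨ ¬x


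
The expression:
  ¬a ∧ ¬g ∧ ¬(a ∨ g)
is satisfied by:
  {g: False, a: False}


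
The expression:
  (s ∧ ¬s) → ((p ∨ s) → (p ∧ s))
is always true.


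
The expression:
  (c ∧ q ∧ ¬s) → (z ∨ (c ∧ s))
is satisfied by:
  {z: True, s: True, q: False, c: False}
  {z: True, s: False, q: False, c: False}
  {s: True, z: False, q: False, c: False}
  {z: False, s: False, q: False, c: False}
  {c: True, z: True, s: True, q: False}
  {c: True, z: True, s: False, q: False}
  {c: True, s: True, z: False, q: False}
  {c: True, s: False, z: False, q: False}
  {z: True, q: True, s: True, c: False}
  {z: True, q: True, s: False, c: False}
  {q: True, s: True, z: False, c: False}
  {q: True, z: False, s: False, c: False}
  {c: True, q: True, z: True, s: True}
  {c: True, q: True, z: True, s: False}
  {c: True, q: True, s: True, z: False}


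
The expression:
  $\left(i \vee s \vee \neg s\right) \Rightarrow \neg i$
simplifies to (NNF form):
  $\neg i$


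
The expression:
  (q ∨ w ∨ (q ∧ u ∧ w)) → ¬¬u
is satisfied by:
  {u: True, w: False, q: False}
  {q: True, u: True, w: False}
  {u: True, w: True, q: False}
  {q: True, u: True, w: True}
  {q: False, w: False, u: False}


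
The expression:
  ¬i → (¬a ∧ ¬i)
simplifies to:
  i ∨ ¬a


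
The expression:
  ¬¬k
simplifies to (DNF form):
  k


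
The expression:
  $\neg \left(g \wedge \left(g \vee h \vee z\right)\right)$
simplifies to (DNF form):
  $\neg g$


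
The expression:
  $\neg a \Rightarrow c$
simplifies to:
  $a \vee c$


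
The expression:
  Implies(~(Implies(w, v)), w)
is always true.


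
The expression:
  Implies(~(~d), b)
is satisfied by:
  {b: True, d: False}
  {d: False, b: False}
  {d: True, b: True}


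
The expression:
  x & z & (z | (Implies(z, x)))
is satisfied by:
  {z: True, x: True}


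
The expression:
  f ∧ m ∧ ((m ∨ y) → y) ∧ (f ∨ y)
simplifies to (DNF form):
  f ∧ m ∧ y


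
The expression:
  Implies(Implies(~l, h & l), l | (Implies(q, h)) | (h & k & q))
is always true.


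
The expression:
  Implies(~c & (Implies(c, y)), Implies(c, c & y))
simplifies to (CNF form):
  True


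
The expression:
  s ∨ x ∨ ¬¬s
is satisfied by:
  {x: True, s: True}
  {x: True, s: False}
  {s: True, x: False}


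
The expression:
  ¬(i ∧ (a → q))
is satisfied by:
  {a: True, q: False, i: False}
  {q: False, i: False, a: False}
  {a: True, q: True, i: False}
  {q: True, a: False, i: False}
  {i: True, a: True, q: False}


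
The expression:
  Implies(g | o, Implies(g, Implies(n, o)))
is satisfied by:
  {o: True, g: False, n: False}
  {g: False, n: False, o: False}
  {n: True, o: True, g: False}
  {n: True, g: False, o: False}
  {o: True, g: True, n: False}
  {g: True, o: False, n: False}
  {n: True, g: True, o: True}


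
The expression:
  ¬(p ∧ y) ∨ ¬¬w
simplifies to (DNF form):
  w ∨ ¬p ∨ ¬y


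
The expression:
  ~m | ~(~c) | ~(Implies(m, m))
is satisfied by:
  {c: True, m: False}
  {m: False, c: False}
  {m: True, c: True}


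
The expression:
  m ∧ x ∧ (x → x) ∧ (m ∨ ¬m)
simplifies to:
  m ∧ x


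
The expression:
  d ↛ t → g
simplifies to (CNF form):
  g ∨ t ∨ ¬d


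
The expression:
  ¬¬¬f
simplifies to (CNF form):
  ¬f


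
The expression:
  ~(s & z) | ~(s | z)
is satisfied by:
  {s: False, z: False}
  {z: True, s: False}
  {s: True, z: False}


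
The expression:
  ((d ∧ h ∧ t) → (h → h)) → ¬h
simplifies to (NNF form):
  ¬h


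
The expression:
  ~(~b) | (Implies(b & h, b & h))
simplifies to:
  True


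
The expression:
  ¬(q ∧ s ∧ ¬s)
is always true.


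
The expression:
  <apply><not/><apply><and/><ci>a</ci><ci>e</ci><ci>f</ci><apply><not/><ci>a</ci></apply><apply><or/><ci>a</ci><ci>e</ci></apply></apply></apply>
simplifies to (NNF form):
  <true/>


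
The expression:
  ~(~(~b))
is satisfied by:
  {b: False}


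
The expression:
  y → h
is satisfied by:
  {h: True, y: False}
  {y: False, h: False}
  {y: True, h: True}


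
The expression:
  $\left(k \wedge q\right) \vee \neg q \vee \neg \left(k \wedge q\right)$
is always true.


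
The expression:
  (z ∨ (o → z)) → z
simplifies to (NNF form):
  o ∨ z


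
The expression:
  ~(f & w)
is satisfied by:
  {w: False, f: False}
  {f: True, w: False}
  {w: True, f: False}


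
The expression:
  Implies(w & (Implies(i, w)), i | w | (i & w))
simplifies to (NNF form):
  True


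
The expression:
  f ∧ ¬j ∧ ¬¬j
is never true.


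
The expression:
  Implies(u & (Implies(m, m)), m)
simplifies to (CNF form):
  m | ~u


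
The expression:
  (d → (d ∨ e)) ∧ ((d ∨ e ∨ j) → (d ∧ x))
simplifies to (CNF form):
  (d ∨ ¬e) ∧ (d ∨ ¬j) ∧ (x ∨ ¬d)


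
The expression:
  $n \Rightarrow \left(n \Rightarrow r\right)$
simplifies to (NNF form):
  $r \vee \neg n$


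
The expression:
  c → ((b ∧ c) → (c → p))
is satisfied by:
  {p: True, c: False, b: False}
  {c: False, b: False, p: False}
  {b: True, p: True, c: False}
  {b: True, c: False, p: False}
  {p: True, c: True, b: False}
  {c: True, p: False, b: False}
  {b: True, c: True, p: True}


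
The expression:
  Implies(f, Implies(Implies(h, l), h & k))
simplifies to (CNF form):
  (h | ~f) & (h | k | ~f) & (h | ~f | ~l) & (k | ~f | ~l)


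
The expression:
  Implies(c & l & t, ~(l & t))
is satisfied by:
  {l: False, c: False, t: False}
  {t: True, l: False, c: False}
  {c: True, l: False, t: False}
  {t: True, c: True, l: False}
  {l: True, t: False, c: False}
  {t: True, l: True, c: False}
  {c: True, l: True, t: False}


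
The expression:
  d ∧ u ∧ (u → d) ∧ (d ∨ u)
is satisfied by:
  {u: True, d: True}


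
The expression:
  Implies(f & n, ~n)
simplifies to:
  ~f | ~n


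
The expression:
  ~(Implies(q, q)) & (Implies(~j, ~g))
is never true.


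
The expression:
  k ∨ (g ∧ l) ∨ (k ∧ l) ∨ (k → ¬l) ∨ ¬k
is always true.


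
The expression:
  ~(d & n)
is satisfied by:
  {d: False, n: False}
  {n: True, d: False}
  {d: True, n: False}


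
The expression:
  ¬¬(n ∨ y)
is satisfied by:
  {n: True, y: True}
  {n: True, y: False}
  {y: True, n: False}


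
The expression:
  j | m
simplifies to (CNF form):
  j | m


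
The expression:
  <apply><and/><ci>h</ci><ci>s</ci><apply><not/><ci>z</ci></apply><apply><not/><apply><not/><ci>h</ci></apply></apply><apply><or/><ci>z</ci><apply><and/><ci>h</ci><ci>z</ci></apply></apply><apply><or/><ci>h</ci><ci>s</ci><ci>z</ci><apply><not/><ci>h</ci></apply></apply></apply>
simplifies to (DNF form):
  <false/>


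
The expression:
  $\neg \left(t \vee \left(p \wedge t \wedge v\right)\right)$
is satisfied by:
  {t: False}


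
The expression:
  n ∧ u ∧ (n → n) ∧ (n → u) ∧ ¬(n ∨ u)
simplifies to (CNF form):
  False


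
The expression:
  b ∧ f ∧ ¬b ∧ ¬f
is never true.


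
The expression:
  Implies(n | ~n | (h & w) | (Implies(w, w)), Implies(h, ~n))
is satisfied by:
  {h: False, n: False}
  {n: True, h: False}
  {h: True, n: False}


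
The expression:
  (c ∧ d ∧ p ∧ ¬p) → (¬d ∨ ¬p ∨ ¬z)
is always true.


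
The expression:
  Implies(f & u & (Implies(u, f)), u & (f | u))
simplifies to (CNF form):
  True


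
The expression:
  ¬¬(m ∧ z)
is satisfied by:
  {z: True, m: True}


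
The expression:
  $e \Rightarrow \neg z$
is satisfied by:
  {e: False, z: False}
  {z: True, e: False}
  {e: True, z: False}


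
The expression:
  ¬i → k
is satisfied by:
  {i: True, k: True}
  {i: True, k: False}
  {k: True, i: False}


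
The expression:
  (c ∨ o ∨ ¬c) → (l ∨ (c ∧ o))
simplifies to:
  l ∨ (c ∧ o)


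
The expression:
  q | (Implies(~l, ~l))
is always true.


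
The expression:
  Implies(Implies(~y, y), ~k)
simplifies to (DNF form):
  ~k | ~y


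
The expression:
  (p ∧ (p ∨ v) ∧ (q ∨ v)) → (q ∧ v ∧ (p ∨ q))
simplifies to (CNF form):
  (q ∨ ¬p ∨ ¬q) ∧ (q ∨ ¬p ∨ ¬v) ∧ (v ∨ ¬p ∨ ¬q) ∧ (v ∨ ¬p ∨ ¬v)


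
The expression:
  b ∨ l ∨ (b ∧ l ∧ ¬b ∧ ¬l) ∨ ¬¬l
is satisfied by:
  {b: True, l: True}
  {b: True, l: False}
  {l: True, b: False}


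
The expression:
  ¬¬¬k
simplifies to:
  ¬k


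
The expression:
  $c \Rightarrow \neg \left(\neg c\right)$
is always true.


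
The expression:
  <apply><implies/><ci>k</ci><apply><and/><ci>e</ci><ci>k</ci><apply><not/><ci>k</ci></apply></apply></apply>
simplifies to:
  <apply><not/><ci>k</ci></apply>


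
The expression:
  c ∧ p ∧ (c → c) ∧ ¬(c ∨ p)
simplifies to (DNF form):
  False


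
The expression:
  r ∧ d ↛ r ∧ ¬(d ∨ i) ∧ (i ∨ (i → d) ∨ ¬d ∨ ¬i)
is never true.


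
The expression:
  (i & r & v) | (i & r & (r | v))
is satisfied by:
  {r: True, i: True}


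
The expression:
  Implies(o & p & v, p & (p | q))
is always true.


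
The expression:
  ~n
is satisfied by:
  {n: False}


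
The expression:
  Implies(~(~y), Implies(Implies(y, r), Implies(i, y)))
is always true.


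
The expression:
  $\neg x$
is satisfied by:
  {x: False}


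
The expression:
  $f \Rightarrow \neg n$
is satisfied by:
  {n: False, f: False}
  {f: True, n: False}
  {n: True, f: False}


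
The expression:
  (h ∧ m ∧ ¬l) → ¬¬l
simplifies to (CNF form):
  l ∨ ¬h ∨ ¬m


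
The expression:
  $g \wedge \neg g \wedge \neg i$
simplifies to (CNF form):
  $\text{False}$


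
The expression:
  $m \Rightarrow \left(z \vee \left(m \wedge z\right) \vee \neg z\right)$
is always true.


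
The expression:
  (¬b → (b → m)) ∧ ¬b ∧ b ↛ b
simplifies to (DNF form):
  False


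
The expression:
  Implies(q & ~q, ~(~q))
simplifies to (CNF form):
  True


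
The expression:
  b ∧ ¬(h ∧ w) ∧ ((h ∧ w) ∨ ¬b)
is never true.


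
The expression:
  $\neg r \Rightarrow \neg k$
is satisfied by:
  {r: True, k: False}
  {k: False, r: False}
  {k: True, r: True}


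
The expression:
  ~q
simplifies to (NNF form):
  ~q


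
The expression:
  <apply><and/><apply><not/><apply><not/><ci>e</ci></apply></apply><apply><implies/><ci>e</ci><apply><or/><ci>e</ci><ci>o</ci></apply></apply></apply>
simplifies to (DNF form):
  <ci>e</ci>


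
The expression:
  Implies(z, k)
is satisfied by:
  {k: True, z: False}
  {z: False, k: False}
  {z: True, k: True}


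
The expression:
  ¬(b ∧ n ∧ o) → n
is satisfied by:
  {n: True}


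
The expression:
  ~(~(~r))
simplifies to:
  ~r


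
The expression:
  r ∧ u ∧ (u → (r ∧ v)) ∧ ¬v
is never true.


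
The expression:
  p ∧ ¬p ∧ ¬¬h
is never true.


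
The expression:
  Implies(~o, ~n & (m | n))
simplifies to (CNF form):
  (m | o) & (o | ~n)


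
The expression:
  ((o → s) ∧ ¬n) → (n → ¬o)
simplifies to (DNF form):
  True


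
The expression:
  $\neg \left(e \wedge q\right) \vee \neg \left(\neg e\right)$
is always true.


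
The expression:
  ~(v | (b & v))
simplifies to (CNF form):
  ~v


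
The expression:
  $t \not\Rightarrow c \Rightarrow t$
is always true.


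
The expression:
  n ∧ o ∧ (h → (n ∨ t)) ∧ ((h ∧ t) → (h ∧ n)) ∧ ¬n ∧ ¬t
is never true.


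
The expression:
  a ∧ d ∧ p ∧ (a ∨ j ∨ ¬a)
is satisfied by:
  {a: True, p: True, d: True}


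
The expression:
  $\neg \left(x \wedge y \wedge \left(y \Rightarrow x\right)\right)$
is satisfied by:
  {y: False, x: False}
  {x: True, y: False}
  {y: True, x: False}


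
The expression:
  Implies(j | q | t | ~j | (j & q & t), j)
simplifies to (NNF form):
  j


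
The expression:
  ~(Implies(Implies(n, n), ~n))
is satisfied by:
  {n: True}


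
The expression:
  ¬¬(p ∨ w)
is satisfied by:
  {p: True, w: True}
  {p: True, w: False}
  {w: True, p: False}


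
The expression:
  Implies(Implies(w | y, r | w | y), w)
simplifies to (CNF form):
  w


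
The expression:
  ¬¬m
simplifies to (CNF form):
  m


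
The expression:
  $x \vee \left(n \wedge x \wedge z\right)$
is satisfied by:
  {x: True}


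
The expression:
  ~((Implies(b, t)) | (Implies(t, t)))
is never true.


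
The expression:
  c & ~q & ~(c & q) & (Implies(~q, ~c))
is never true.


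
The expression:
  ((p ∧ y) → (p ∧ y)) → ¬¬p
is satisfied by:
  {p: True}


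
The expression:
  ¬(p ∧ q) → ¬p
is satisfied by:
  {q: True, p: False}
  {p: False, q: False}
  {p: True, q: True}


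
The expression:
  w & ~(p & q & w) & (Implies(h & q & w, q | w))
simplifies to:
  w & (~p | ~q)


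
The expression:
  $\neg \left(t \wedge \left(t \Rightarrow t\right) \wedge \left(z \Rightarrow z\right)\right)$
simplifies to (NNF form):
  $\neg t$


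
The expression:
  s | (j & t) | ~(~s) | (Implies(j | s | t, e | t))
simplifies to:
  e | s | t | ~j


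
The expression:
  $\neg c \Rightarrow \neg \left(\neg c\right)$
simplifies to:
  $c$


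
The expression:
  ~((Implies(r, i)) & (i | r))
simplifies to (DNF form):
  ~i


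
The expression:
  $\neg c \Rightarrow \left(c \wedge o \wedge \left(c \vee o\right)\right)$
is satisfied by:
  {c: True}


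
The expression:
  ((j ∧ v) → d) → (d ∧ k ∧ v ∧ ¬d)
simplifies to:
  j ∧ v ∧ ¬d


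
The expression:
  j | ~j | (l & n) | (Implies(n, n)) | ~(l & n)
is always true.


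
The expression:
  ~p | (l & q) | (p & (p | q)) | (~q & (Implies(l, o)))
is always true.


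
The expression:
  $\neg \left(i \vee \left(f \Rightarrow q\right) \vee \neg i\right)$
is never true.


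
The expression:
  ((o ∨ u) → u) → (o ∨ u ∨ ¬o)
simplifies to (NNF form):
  True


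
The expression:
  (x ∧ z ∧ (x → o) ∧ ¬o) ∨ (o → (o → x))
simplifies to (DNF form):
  x ∨ ¬o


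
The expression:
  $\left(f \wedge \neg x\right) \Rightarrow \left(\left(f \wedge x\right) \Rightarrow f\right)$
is always true.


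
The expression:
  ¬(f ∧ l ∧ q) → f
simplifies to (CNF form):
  f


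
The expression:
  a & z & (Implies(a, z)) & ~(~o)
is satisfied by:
  {a: True, z: True, o: True}


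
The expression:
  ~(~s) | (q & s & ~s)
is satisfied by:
  {s: True}


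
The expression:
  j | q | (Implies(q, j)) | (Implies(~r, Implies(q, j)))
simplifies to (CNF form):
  True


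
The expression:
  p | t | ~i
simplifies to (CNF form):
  p | t | ~i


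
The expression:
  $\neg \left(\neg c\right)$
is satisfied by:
  {c: True}


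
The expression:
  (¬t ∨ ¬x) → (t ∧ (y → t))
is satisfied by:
  {t: True}


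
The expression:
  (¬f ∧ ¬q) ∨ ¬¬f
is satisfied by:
  {f: True, q: False}
  {q: False, f: False}
  {q: True, f: True}


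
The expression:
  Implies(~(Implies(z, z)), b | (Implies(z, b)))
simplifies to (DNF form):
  True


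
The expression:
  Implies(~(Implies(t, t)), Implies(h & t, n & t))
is always true.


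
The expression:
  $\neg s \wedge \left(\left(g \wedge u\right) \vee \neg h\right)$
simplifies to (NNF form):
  $\neg s \wedge \left(g \vee \neg h\right) \wedge \left(u \vee \neg h\right)$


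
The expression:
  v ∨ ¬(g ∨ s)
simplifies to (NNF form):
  v ∨ (¬g ∧ ¬s)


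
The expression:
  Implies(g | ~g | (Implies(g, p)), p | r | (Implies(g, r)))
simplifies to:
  p | r | ~g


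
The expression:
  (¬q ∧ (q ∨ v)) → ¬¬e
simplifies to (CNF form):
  e ∨ q ∨ ¬v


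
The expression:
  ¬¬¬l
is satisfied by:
  {l: False}


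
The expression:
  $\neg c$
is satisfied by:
  {c: False}


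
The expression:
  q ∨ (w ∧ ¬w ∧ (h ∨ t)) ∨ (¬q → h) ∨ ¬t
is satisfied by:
  {q: True, h: True, t: False}
  {q: True, h: False, t: False}
  {h: True, q: False, t: False}
  {q: False, h: False, t: False}
  {q: True, t: True, h: True}
  {q: True, t: True, h: False}
  {t: True, h: True, q: False}


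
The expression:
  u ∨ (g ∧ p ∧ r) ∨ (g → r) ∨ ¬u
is always true.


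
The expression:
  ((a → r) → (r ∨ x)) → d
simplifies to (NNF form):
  d ∨ (¬a ∧ ¬r ∧ ¬x)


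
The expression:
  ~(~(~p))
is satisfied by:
  {p: False}


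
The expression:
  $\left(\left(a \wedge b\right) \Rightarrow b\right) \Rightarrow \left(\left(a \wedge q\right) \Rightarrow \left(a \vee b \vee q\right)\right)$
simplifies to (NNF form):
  $\text{True}$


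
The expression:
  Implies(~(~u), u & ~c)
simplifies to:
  ~c | ~u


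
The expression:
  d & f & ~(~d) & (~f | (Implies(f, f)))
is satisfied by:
  {d: True, f: True}


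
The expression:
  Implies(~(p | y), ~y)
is always true.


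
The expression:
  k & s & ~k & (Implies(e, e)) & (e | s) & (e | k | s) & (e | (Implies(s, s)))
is never true.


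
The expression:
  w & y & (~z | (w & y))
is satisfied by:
  {w: True, y: True}


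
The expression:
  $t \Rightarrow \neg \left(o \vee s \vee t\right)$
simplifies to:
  $\neg t$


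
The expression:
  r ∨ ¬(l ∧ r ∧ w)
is always true.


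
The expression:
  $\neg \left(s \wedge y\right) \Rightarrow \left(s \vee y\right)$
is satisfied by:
  {y: True, s: True}
  {y: True, s: False}
  {s: True, y: False}


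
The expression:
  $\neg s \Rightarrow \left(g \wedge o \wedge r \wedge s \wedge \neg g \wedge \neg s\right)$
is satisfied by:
  {s: True}


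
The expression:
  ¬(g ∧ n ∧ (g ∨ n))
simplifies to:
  ¬g ∨ ¬n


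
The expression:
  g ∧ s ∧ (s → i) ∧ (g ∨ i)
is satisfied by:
  {i: True, s: True, g: True}


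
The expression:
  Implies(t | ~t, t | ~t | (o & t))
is always true.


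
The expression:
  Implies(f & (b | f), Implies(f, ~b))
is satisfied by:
  {b: False, f: False}
  {f: True, b: False}
  {b: True, f: False}


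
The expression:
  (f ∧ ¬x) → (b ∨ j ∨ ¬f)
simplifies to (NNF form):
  b ∨ j ∨ x ∨ ¬f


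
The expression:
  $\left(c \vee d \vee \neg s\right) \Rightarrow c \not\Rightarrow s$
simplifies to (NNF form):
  $\left(c \vee s\right) \wedge \left(c \vee \neg d\right) \wedge \left(\neg c \vee \neg s\right)$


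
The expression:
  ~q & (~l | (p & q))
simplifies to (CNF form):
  ~l & ~q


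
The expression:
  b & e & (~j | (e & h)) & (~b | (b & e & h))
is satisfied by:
  {h: True, e: True, b: True}


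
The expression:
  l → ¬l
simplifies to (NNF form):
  ¬l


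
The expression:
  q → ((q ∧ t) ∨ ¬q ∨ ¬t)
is always true.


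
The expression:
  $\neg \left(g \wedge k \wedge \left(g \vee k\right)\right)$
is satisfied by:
  {g: False, k: False}
  {k: True, g: False}
  {g: True, k: False}


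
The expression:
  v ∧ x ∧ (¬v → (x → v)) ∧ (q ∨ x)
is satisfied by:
  {x: True, v: True}


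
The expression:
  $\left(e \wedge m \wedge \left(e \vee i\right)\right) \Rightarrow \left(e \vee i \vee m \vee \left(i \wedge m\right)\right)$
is always true.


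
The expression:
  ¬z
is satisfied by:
  {z: False}


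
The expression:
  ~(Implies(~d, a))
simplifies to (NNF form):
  ~a & ~d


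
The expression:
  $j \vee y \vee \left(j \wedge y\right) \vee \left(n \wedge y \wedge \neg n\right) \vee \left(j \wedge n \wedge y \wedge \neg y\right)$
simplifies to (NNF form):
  $j \vee y$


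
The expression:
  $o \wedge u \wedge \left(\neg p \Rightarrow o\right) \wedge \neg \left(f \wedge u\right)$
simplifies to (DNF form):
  $o \wedge u \wedge \neg f$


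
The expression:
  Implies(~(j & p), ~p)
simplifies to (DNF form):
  j | ~p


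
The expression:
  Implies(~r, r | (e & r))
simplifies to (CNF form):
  r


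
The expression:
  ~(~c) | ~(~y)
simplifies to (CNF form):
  c | y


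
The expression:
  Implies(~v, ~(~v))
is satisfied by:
  {v: True}


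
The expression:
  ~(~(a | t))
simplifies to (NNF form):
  a | t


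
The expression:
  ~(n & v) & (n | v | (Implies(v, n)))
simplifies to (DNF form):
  ~n | ~v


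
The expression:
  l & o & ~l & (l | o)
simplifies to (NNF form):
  False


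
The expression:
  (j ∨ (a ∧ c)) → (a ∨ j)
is always true.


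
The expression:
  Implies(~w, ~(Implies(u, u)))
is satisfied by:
  {w: True}


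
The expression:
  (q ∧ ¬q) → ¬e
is always true.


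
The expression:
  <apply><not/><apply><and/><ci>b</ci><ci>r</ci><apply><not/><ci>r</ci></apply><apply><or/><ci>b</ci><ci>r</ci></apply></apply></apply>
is always true.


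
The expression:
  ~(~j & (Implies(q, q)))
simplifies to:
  j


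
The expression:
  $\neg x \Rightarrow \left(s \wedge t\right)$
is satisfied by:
  {x: True, t: True, s: True}
  {x: True, t: True, s: False}
  {x: True, s: True, t: False}
  {x: True, s: False, t: False}
  {t: True, s: True, x: False}


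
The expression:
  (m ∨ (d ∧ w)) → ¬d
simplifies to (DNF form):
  (¬m ∧ ¬w) ∨ ¬d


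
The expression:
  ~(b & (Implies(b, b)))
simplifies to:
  ~b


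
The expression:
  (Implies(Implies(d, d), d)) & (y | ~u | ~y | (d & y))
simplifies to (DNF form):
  d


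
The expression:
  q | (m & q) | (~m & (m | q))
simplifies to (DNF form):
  q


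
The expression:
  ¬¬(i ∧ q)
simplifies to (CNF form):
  i ∧ q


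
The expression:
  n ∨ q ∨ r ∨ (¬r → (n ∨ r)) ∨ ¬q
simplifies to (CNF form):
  True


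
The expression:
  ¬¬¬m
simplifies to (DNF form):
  ¬m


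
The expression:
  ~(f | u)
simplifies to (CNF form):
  ~f & ~u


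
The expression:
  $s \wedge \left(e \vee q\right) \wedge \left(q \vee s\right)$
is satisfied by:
  {q: True, e: True, s: True}
  {q: True, s: True, e: False}
  {e: True, s: True, q: False}
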